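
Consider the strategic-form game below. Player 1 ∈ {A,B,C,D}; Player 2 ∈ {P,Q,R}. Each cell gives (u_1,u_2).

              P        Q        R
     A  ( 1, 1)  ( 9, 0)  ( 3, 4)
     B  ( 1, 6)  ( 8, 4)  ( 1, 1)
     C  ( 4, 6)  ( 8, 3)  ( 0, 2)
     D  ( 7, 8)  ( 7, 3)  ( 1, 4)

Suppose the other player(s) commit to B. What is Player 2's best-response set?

u_2(P vs B) = 6
u_2(Q vs B) = 4
u_2(R vs B) = 1
max payoff 6 at {P}

P2 best: {P}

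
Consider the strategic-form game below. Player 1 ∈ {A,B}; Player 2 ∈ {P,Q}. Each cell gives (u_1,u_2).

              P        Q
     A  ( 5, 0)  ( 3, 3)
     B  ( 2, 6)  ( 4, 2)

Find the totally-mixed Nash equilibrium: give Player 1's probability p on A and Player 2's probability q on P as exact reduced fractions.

(p,q) = (4/7, 1/4)

P1 indiff ⇒ q·5+(1-q)·3 = q·2+(1-q)·4 ⇒ q(3) = (1-q)(1) ⇒ q = 1/4
P2 indiff ⇒ p·0+(1-p)·6 = p·3+(1-p)·2 ⇒ p(-3) = (1-p)(-4) ⇒ p = 4/7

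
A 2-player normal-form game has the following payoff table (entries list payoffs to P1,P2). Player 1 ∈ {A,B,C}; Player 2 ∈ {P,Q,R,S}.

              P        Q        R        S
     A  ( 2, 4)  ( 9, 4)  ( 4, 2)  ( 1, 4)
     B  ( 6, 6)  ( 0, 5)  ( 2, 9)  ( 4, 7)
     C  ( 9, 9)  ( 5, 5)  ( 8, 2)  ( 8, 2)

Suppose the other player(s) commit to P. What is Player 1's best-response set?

u_1(A vs P) = 2
u_1(B vs P) = 6
u_1(C vs P) = 9
max payoff 9 at {C}

P1 best: {C}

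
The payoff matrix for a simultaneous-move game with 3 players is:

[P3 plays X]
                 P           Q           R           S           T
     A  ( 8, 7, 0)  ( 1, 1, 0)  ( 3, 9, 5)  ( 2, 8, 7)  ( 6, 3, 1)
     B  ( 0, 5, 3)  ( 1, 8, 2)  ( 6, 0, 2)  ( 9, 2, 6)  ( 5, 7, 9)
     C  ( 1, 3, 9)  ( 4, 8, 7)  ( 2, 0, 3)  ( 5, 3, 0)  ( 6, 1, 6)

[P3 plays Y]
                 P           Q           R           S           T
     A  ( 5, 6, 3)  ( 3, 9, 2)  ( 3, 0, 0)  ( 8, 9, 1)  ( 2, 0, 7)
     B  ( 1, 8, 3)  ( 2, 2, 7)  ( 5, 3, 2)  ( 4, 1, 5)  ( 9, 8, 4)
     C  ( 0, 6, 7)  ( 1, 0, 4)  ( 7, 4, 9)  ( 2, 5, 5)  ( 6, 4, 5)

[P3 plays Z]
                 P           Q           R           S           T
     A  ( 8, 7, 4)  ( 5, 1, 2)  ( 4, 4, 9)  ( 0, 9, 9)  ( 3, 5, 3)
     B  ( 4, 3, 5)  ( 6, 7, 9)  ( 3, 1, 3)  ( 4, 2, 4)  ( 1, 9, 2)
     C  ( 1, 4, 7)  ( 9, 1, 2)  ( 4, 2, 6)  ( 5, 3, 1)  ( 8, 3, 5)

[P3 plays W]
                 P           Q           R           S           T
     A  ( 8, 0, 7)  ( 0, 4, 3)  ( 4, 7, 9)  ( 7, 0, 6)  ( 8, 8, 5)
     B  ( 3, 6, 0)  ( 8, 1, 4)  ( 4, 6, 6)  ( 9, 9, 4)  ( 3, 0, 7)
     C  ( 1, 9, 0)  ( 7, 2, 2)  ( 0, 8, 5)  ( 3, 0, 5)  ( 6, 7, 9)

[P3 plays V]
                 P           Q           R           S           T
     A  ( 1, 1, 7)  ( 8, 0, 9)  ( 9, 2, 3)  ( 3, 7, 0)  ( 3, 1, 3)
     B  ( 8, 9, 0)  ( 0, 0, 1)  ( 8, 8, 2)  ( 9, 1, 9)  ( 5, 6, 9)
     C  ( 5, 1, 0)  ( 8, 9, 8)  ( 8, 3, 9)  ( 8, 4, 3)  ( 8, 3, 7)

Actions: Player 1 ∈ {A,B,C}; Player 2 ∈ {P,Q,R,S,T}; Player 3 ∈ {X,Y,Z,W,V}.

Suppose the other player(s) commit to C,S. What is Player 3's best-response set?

argmax u_3 = {Y,W}

u_3(X vs C,S) = 0
u_3(Y vs C,S) = 5
u_3(Z vs C,S) = 1
u_3(W vs C,S) = 5
u_3(V vs C,S) = 3
max payoff 5 at {Y,W}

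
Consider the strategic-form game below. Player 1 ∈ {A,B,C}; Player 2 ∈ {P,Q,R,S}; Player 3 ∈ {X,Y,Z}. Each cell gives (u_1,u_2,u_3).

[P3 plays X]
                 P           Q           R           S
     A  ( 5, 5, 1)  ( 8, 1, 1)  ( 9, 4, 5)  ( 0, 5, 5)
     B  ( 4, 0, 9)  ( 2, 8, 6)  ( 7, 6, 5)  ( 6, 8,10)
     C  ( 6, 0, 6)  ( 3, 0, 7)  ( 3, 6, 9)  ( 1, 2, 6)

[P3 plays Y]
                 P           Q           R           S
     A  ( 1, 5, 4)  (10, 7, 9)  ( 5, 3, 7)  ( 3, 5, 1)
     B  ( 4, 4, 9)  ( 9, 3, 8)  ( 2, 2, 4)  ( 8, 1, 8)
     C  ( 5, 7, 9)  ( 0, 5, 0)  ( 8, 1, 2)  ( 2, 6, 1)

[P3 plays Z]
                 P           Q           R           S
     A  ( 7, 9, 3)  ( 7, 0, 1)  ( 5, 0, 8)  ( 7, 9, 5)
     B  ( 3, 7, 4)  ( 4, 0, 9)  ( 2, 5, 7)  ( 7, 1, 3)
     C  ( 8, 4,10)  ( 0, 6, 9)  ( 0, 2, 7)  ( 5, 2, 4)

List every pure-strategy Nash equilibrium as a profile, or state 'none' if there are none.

(A,P,X): not NE [P1→C gives 6>5; P3→Y gives 4>1]
(A,P,Y): not NE [P1→C gives 5>1; P2→Q gives 7>5]
(A,P,Z): not NE [P1→C gives 8>7; P3→Y gives 4>3]
(A,Q,X): not NE [P2→S gives 5>1; P3→Y gives 9>1]
(A,Q,Y): NE
(A,Q,Z): not NE [P2→S gives 9>0; P3→Y gives 9>1]
(A,R,X): not NE [P2→S gives 5>4; P3→Z gives 8>5]
(A,R,Y): not NE [P1→C gives 8>5; P2→Q gives 7>3; P3→Z gives 8>7]
(A,R,Z): not NE [P2→S gives 9>0]
(A,S,X): not NE [P1→B gives 6>0]
(A,S,Y): not NE [P1→B gives 8>3; P2→Q gives 7>5; P3→Z gives 5>1]
(A,S,Z): NE
(B,P,X): not NE [P1→C gives 6>4; P2→S gives 8>0]
(B,P,Y): not NE [P1→C gives 5>4]
(B,P,Z): not NE [P1→C gives 8>3; P3→Y gives 9>4]
(B,Q,X): not NE [P1→A gives 8>2; P3→Z gives 9>6]
(B,Q,Y): not NE [P1→A gives 10>9; P2→P gives 4>3; P3→Z gives 9>8]
(B,Q,Z): not NE [P1→A gives 7>4; P2→P gives 7>0]
(B,R,X): not NE [P1→A gives 9>7; P2→S gives 8>6; P3→Z gives 7>5]
(B,R,Y): not NE [P1→C gives 8>2; P2→P gives 4>2; P3→Z gives 7>4]
(B,R,Z): not NE [P1→A gives 5>2; P2→P gives 7>5]
(B,S,X): NE
(B,S,Y): not NE [P2→P gives 4>1; P3→X gives 10>8]
(B,S,Z): not NE [P2→P gives 7>1; P3→X gives 10>3]
(C,P,X): not NE [P2→R gives 6>0; P3→Z gives 10>6]
(C,P,Y): not NE [P3→Z gives 10>9]
(C,P,Z): not NE [P2→Q gives 6>4]
(C,Q,X): not NE [P1→A gives 8>3; P2→R gives 6>0; P3→Z gives 9>7]
(C,Q,Y): not NE [P1→A gives 10>0; P2→P gives 7>5; P3→Z gives 9>0]
(C,Q,Z): not NE [P1→A gives 7>0]
(C,R,X): not NE [P1→A gives 9>3]
(C,R,Y): not NE [P2→P gives 7>1; P3→X gives 9>2]
(C,R,Z): not NE [P1→A gives 5>0; P2→Q gives 6>2; P3→X gives 9>7]
(C,S,X): not NE [P1→B gives 6>1; P2→R gives 6>2]
(C,S,Y): not NE [P1→B gives 8>2; P2→P gives 7>6; P3→X gives 6>1]
(C,S,Z): not NE [P1→B gives 7>5; P2→Q gives 6>2; P3→X gives 6>4]

NE set: (A,Q,Y), (A,S,Z), (B,S,X)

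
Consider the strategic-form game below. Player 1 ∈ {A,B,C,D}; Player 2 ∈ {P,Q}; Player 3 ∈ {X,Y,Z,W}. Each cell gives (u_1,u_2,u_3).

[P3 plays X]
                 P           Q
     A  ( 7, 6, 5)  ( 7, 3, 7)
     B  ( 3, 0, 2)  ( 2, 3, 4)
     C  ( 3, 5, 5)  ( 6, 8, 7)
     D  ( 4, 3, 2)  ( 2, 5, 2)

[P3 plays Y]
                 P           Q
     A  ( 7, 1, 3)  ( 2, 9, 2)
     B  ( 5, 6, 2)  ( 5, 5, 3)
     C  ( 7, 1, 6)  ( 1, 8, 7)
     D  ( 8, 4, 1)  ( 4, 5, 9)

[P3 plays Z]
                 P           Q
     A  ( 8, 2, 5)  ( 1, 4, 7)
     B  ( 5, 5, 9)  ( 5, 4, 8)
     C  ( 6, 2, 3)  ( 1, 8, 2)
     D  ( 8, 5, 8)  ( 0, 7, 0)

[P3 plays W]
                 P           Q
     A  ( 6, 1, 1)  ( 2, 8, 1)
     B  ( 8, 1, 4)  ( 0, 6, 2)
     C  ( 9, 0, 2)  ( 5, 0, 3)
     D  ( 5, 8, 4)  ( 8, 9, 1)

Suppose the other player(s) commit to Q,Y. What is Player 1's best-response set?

BR_1 = {B}

u_1(A vs Q,Y) = 2
u_1(B vs Q,Y) = 5
u_1(C vs Q,Y) = 1
u_1(D vs Q,Y) = 4
max payoff 5 at {B}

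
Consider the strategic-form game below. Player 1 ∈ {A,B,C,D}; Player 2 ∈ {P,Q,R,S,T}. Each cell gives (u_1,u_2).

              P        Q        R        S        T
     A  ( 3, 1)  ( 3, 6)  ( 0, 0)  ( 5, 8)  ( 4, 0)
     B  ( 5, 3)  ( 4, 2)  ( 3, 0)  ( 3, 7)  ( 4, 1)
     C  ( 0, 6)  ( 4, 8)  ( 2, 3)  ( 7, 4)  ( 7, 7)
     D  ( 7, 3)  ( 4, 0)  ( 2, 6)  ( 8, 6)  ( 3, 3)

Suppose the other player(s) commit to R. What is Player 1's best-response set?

BR_1 = {B}

u_1(A vs R) = 0
u_1(B vs R) = 3
u_1(C vs R) = 2
u_1(D vs R) = 2
max payoff 3 at {B}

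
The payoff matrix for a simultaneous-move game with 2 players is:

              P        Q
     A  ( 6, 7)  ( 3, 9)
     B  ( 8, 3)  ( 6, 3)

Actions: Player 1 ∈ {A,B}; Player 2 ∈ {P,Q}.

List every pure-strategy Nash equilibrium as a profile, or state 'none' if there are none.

(A,P): not NE [P1→B gives 8>6; P2→Q gives 9>7]
(A,Q): not NE [P1→B gives 6>3]
(B,P): NE
(B,Q): NE

Nash profiles: (B,P), (B,Q)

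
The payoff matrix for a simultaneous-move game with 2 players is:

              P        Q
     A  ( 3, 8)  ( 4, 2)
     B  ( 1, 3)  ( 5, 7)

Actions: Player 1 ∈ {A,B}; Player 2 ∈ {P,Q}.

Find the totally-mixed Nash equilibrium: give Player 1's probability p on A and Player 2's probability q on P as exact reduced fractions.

(p,q) = (2/5, 1/3)

P1 indiff ⇒ q·3+(1-q)·4 = q·1+(1-q)·5 ⇒ q(2) = (1-q)(1) ⇒ q = 1/3
P2 indiff ⇒ p·8+(1-p)·3 = p·2+(1-p)·7 ⇒ p(6) = (1-p)(4) ⇒ p = 2/5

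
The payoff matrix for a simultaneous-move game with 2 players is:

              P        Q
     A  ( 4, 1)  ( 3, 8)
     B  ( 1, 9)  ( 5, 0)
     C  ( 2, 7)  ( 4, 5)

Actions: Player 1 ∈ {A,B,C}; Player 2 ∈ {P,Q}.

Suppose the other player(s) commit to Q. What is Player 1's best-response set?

u_1(A vs Q) = 3
u_1(B vs Q) = 5
u_1(C vs Q) = 4
max payoff 5 at {B}

argmax u_1 = {B}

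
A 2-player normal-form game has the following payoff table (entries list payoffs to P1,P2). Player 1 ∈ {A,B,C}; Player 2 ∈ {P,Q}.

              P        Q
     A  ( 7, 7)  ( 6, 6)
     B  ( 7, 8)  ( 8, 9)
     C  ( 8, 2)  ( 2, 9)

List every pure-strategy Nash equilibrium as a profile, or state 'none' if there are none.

Nash profiles: (B,Q)

(A,P): not NE [P1→C gives 8>7]
(A,Q): not NE [P1→B gives 8>6; P2→P gives 7>6]
(B,P): not NE [P1→C gives 8>7; P2→Q gives 9>8]
(B,Q): NE
(C,P): not NE [P2→Q gives 9>2]
(C,Q): not NE [P1→B gives 8>2]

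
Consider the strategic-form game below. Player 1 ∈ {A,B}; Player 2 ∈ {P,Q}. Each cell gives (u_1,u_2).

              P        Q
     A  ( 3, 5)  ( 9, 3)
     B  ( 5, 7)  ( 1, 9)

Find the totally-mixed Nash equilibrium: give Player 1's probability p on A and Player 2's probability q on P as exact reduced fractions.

(p,q) = (1/2, 4/5)

P1 indiff ⇒ q·3+(1-q)·9 = q·5+(1-q)·1 ⇒ q(-2) = (1-q)(-8) ⇒ q = 4/5
P2 indiff ⇒ p·5+(1-p)·7 = p·3+(1-p)·9 ⇒ p(2) = (1-p)(2) ⇒ p = 1/2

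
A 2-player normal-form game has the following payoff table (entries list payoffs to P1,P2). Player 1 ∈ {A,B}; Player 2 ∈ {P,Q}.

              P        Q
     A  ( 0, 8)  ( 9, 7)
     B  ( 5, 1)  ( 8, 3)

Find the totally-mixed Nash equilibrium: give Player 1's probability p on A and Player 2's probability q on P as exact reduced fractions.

P1 indiff ⇒ q·0+(1-q)·9 = q·5+(1-q)·8 ⇒ q(-5) = (1-q)(-1) ⇒ q = 1/6
P2 indiff ⇒ p·8+(1-p)·1 = p·7+(1-p)·3 ⇒ p(1) = (1-p)(2) ⇒ p = 2/3

(p,q) = (2/3, 1/6)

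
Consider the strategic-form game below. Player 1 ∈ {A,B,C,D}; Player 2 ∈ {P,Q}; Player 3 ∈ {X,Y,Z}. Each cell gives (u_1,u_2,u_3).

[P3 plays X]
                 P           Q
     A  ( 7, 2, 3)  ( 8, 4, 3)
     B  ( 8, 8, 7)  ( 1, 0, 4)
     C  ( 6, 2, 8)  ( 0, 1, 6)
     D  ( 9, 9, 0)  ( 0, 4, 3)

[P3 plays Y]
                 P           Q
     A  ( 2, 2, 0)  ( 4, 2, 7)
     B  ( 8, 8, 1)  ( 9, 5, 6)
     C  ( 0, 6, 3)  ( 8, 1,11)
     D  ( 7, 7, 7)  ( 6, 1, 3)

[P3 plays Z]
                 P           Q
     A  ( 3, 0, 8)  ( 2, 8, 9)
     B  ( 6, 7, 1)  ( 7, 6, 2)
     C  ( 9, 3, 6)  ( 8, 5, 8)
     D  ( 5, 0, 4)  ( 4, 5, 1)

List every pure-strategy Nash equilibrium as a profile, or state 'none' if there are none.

(A,P,X): not NE [P1→D gives 9>7; P2→Q gives 4>2; P3→Z gives 8>3]
(A,P,Y): not NE [P1→B gives 8>2; P3→Z gives 8>0]
(A,P,Z): not NE [P1→C gives 9>3; P2→Q gives 8>0]
(A,Q,X): not NE [P3→Z gives 9>3]
(A,Q,Y): not NE [P1→B gives 9>4; P3→Z gives 9>7]
(A,Q,Z): not NE [P1→C gives 8>2]
(B,P,X): not NE [P1→D gives 9>8]
(B,P,Y): not NE [P3→X gives 7>1]
(B,P,Z): not NE [P1→C gives 9>6; P3→X gives 7>1]
(B,Q,X): not NE [P1→A gives 8>1; P2→P gives 8>0; P3→Y gives 6>4]
(B,Q,Y): not NE [P2→P gives 8>5]
(B,Q,Z): not NE [P1→C gives 8>7; P2→P gives 7>6; P3→Y gives 6>2]
(C,P,X): not NE [P1→D gives 9>6]
(C,P,Y): not NE [P1→B gives 8>0; P3→X gives 8>3]
(C,P,Z): not NE [P2→Q gives 5>3; P3→X gives 8>6]
(C,Q,X): not NE [P1→A gives 8>0; P2→P gives 2>1; P3→Y gives 11>6]
(C,Q,Y): not NE [P1→B gives 9>8; P2→P gives 6>1]
(C,Q,Z): not NE [P3→Y gives 11>8]
(D,P,X): not NE [P3→Y gives 7>0]
(D,P,Y): not NE [P1→B gives 8>7]
(D,P,Z): not NE [P1→C gives 9>5; P2→Q gives 5>0; P3→Y gives 7>4]
(D,Q,X): not NE [P1→A gives 8>0; P2→P gives 9>4]
(D,Q,Y): not NE [P1→B gives 9>6; P2→P gives 7>1]
(D,Q,Z): not NE [P1→C gives 8>4; P3→Y gives 3>1]

Equilibria: none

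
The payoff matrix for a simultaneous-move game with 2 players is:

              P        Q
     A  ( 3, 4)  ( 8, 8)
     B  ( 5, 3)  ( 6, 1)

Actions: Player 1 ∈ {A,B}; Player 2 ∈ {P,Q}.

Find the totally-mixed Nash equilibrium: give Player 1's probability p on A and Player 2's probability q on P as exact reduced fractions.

p=1/3, q=1/2

P1 indiff ⇒ q·3+(1-q)·8 = q·5+(1-q)·6 ⇒ q(-2) = (1-q)(-2) ⇒ q = 1/2
P2 indiff ⇒ p·4+(1-p)·3 = p·8+(1-p)·1 ⇒ p(-4) = (1-p)(-2) ⇒ p = 1/3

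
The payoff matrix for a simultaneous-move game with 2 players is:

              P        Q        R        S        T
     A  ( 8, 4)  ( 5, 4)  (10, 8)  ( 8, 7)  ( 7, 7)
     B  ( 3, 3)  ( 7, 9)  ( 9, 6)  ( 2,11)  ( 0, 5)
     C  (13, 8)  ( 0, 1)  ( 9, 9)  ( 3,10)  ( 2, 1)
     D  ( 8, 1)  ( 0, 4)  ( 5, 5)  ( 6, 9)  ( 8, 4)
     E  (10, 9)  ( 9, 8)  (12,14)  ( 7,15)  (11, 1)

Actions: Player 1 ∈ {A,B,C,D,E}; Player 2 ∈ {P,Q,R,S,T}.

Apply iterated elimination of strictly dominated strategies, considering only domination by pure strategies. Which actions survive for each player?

P1 drop B (E beats it: P:10>3 Q:9>7 R:12>9 S:7>2 T:11>0)
P1 drop D (E beats it: P:10>8 Q:9>0 R:12>5 S:7>6 T:11>8)
P2 drop P (R beats it: A:8>4 C:9>8 E:14>9)
P1 drop C (A beats it: Q:5>0 R:10>9 S:8>3 T:7>2)
P2 drop Q (R beats it: A:8>4 E:14>8)
P2 drop T (R beats it: A:8>7 E:14>1)
P1→{A,E} P2→{R,S}

Survivors P1:{A,E} P2:{R,S}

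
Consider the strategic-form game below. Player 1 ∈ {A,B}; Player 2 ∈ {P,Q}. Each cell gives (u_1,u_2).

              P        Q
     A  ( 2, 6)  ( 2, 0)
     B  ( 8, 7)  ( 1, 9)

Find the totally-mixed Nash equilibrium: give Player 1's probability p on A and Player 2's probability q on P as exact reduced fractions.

(p,q) = (1/4, 1/7)

P1 indiff ⇒ q·2+(1-q)·2 = q·8+(1-q)·1 ⇒ q(-6) = (1-q)(-1) ⇒ q = 1/7
P2 indiff ⇒ p·6+(1-p)·7 = p·0+(1-p)·9 ⇒ p(6) = (1-p)(2) ⇒ p = 1/4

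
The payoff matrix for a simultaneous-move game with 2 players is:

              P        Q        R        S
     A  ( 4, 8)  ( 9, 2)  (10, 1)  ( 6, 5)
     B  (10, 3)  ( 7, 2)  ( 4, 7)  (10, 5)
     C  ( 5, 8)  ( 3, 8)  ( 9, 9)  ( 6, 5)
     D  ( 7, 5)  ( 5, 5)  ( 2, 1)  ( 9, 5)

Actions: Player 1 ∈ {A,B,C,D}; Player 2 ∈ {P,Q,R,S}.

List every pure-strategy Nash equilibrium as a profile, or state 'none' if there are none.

(A,P): not NE [P1→B gives 10>4]
(A,Q): not NE [P2→P gives 8>2]
(A,R): not NE [P2→P gives 8>1]
(A,S): not NE [P1→B gives 10>6; P2→P gives 8>5]
(B,P): not NE [P2→R gives 7>3]
(B,Q): not NE [P1→A gives 9>7; P2→R gives 7>2]
(B,R): not NE [P1→A gives 10>4]
(B,S): not NE [P2→R gives 7>5]
(C,P): not NE [P1→B gives 10>5; P2→R gives 9>8]
(C,Q): not NE [P1→A gives 9>3; P2→R gives 9>8]
(C,R): not NE [P1→A gives 10>9]
(C,S): not NE [P1→B gives 10>6; P2→R gives 9>5]
(D,P): not NE [P1→B gives 10>7]
(D,Q): not NE [P1→A gives 9>5]
(D,R): not NE [P1→A gives 10>2; P2→S gives 5>1]
(D,S): not NE [P1→B gives 10>9]

PSNE: ∅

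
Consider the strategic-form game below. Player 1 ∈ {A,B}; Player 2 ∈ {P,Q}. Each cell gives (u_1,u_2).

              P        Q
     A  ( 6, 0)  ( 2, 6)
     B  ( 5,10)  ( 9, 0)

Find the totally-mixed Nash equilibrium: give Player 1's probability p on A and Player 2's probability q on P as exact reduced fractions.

p=5/8, q=7/8

P1 indiff ⇒ q·6+(1-q)·2 = q·5+(1-q)·9 ⇒ q(1) = (1-q)(7) ⇒ q = 7/8
P2 indiff ⇒ p·0+(1-p)·10 = p·6+(1-p)·0 ⇒ p(-6) = (1-p)(-10) ⇒ p = 5/8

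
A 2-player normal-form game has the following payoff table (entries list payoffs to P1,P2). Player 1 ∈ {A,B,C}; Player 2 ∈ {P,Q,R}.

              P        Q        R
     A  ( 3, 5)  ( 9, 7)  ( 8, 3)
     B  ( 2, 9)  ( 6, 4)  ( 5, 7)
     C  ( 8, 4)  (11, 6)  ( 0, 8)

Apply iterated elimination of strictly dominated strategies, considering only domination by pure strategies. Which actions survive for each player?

Survivors P1:{A,C} P2:{Q,R}

P1 drop B (A beats it: P:3>2 Q:9>6 R:8>5)
P2 drop P (Q beats it: A:7>5 C:6>4)
P1→{A,C} P2→{Q,R}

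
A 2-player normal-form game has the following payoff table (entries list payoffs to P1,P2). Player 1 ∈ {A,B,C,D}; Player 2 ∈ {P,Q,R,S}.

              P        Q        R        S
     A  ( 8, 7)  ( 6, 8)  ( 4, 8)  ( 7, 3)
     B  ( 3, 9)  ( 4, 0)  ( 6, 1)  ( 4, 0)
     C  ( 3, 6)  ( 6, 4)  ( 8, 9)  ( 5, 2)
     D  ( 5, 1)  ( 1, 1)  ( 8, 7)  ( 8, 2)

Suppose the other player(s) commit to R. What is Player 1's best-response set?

P1 best: {C,D}

u_1(A vs R) = 4
u_1(B vs R) = 6
u_1(C vs R) = 8
u_1(D vs R) = 8
max payoff 8 at {C,D}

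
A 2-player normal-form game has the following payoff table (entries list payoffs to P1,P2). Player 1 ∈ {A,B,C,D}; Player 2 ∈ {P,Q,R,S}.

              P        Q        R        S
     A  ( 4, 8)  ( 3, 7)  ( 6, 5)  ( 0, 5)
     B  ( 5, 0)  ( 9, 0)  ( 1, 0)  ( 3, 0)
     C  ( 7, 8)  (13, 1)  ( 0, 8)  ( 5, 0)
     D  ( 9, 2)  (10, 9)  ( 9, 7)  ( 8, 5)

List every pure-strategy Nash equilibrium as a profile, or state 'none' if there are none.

No pure NE.

(A,P): not NE [P1→D gives 9>4]
(A,Q): not NE [P1→C gives 13>3; P2→P gives 8>7]
(A,R): not NE [P1→D gives 9>6; P2→P gives 8>5]
(A,S): not NE [P1→D gives 8>0; P2→P gives 8>5]
(B,P): not NE [P1→D gives 9>5]
(B,Q): not NE [P1→C gives 13>9]
(B,R): not NE [P1→D gives 9>1]
(B,S): not NE [P1→D gives 8>3]
(C,P): not NE [P1→D gives 9>7]
(C,Q): not NE [P2→R gives 8>1]
(C,R): not NE [P1→D gives 9>0]
(C,S): not NE [P1→D gives 8>5; P2→R gives 8>0]
(D,P): not NE [P2→Q gives 9>2]
(D,Q): not NE [P1→C gives 13>10]
(D,R): not NE [P2→Q gives 9>7]
(D,S): not NE [P2→Q gives 9>5]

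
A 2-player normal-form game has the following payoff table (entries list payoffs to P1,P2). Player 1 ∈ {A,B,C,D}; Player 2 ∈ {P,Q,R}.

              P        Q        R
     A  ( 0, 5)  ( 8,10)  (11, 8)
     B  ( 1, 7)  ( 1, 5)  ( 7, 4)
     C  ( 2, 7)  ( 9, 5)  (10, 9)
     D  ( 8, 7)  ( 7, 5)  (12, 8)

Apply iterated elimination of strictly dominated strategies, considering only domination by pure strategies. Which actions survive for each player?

IESDS → P1:{A,C,D} P2:{Q,R}

P1 drop B (C beats it: P:2>1 Q:9>1 R:10>7)
P2 drop P (R beats it: A:8>5 C:9>7 D:8>7)
P1→{A,C,D} P2→{Q,R}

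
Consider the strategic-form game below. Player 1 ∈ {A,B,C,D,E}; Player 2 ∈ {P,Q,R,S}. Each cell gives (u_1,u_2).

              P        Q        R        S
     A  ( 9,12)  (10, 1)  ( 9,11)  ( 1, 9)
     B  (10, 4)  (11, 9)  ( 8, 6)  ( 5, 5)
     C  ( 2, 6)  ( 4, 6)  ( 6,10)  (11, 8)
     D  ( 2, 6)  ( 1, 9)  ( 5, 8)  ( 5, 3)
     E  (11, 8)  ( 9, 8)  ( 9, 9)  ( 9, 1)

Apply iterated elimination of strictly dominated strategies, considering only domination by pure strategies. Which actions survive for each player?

P1 drop D (E beats it: P:11>2 Q:9>1 R:9>5 S:9>5)
P2 drop S (R beats it: A:11>9 B:6>5 C:10>8 E:9>1)
P1 drop C (A beats it: P:9>2 Q:10>4 R:9>6)
P1→{A,B,E} P2→{P,Q,R}

Remaining: P1:{A,B,E} P2:{P,Q,R}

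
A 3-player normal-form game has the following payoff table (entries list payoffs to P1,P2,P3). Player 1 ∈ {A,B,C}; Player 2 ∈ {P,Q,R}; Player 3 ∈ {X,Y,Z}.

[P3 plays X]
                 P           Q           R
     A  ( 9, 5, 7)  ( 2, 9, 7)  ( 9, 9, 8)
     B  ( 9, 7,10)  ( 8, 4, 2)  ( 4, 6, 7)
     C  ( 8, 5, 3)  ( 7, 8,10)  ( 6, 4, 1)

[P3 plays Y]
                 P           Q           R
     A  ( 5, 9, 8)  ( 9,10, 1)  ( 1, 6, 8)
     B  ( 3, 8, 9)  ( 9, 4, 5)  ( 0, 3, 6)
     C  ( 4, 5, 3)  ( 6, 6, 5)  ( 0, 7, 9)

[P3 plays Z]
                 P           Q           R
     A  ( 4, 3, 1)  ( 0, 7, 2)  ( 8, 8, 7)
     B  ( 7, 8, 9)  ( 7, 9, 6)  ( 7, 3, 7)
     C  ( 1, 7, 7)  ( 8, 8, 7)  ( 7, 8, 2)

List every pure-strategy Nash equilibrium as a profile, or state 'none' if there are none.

PSNE = {(A,R,X), (B,P,X)}

(A,P,X): not NE [P2→R gives 9>5; P3→Y gives 8>7]
(A,P,Y): not NE [P2→Q gives 10>9]
(A,P,Z): not NE [P1→B gives 7>4; P2→R gives 8>3; P3→Y gives 8>1]
(A,Q,X): not NE [P1→B gives 8>2]
(A,Q,Y): not NE [P3→X gives 7>1]
(A,Q,Z): not NE [P1→C gives 8>0; P2→R gives 8>7; P3→X gives 7>2]
(A,R,X): NE
(A,R,Y): not NE [P2→Q gives 10>6]
(A,R,Z): not NE [P3→Y gives 8>7]
(B,P,X): NE
(B,P,Y): not NE [P1→A gives 5>3; P3→X gives 10>9]
(B,P,Z): not NE [P2→Q gives 9>8; P3→X gives 10>9]
(B,Q,X): not NE [P2→P gives 7>4; P3→Z gives 6>2]
(B,Q,Y): not NE [P2→P gives 8>4; P3→Z gives 6>5]
(B,Q,Z): not NE [P1→C gives 8>7]
(B,R,X): not NE [P1→A gives 9>4; P2→P gives 7>6]
(B,R,Y): not NE [P1→A gives 1>0; P2→P gives 8>3; P3→Z gives 7>6]
(B,R,Z): not NE [P1→A gives 8>7; P2→Q gives 9>3]
(C,P,X): not NE [P1→B gives 9>8; P2→Q gives 8>5; P3→Z gives 7>3]
(C,P,Y): not NE [P1→A gives 5>4; P2→R gives 7>5; P3→Z gives 7>3]
(C,P,Z): not NE [P1→B gives 7>1; P2→R gives 8>7]
(C,Q,X): not NE [P1→B gives 8>7]
(C,Q,Y): not NE [P1→B gives 9>6; P2→R gives 7>6; P3→X gives 10>5]
(C,Q,Z): not NE [P3→X gives 10>7]
(C,R,X): not NE [P1→A gives 9>6; P2→Q gives 8>4; P3→Y gives 9>1]
(C,R,Y): not NE [P1→A gives 1>0]
(C,R,Z): not NE [P1→A gives 8>7; P3→Y gives 9>2]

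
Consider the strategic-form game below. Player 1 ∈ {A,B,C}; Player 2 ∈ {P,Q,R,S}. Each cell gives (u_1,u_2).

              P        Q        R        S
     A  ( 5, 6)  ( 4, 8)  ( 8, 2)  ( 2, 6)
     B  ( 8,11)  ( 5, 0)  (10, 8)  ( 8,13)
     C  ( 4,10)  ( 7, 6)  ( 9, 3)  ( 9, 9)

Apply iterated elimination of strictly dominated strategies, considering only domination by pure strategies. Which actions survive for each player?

Remaining: P1:{B,C} P2:{P,S}

P1 drop A (B beats it: P:8>5 Q:5>4 R:10>8 S:8>2)
P2 drop Q (P beats it: B:11>0 C:10>6)
P2 drop R (P beats it: B:11>8 C:10>3)
P1→{B,C} P2→{P,S}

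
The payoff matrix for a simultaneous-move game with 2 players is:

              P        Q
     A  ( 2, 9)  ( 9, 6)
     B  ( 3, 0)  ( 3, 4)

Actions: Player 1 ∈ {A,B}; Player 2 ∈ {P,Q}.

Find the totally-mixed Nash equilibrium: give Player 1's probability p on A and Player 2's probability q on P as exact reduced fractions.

(p,q) = (4/7, 6/7)

P1 indiff ⇒ q·2+(1-q)·9 = q·3+(1-q)·3 ⇒ q(-1) = (1-q)(-6) ⇒ q = 6/7
P2 indiff ⇒ p·9+(1-p)·0 = p·6+(1-p)·4 ⇒ p(3) = (1-p)(4) ⇒ p = 4/7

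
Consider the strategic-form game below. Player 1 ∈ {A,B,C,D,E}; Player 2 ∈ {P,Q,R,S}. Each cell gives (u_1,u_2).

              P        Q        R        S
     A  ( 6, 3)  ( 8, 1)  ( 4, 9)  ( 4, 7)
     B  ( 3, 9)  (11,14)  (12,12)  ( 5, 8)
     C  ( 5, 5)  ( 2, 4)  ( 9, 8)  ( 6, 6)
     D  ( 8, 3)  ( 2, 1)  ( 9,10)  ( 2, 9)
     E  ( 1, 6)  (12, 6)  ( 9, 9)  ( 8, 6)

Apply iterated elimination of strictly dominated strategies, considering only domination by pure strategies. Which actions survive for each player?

IESDS → P1:{B,E} P2:{Q,R}

P2 drop P (R beats it: A:9>3 B:12>9 C:8>5 D:10>3 E:9>6)
P1 drop A (B beats it: Q:11>8 R:12>4 S:5>4)
P1 drop D (B beats it: Q:11>2 R:12>9 S:5>2)
P2 drop S (R beats it: B:12>8 C:8>6 E:9>6)
P1 drop C (B beats it: Q:11>2 R:12>9)
P1→{B,E} P2→{Q,R}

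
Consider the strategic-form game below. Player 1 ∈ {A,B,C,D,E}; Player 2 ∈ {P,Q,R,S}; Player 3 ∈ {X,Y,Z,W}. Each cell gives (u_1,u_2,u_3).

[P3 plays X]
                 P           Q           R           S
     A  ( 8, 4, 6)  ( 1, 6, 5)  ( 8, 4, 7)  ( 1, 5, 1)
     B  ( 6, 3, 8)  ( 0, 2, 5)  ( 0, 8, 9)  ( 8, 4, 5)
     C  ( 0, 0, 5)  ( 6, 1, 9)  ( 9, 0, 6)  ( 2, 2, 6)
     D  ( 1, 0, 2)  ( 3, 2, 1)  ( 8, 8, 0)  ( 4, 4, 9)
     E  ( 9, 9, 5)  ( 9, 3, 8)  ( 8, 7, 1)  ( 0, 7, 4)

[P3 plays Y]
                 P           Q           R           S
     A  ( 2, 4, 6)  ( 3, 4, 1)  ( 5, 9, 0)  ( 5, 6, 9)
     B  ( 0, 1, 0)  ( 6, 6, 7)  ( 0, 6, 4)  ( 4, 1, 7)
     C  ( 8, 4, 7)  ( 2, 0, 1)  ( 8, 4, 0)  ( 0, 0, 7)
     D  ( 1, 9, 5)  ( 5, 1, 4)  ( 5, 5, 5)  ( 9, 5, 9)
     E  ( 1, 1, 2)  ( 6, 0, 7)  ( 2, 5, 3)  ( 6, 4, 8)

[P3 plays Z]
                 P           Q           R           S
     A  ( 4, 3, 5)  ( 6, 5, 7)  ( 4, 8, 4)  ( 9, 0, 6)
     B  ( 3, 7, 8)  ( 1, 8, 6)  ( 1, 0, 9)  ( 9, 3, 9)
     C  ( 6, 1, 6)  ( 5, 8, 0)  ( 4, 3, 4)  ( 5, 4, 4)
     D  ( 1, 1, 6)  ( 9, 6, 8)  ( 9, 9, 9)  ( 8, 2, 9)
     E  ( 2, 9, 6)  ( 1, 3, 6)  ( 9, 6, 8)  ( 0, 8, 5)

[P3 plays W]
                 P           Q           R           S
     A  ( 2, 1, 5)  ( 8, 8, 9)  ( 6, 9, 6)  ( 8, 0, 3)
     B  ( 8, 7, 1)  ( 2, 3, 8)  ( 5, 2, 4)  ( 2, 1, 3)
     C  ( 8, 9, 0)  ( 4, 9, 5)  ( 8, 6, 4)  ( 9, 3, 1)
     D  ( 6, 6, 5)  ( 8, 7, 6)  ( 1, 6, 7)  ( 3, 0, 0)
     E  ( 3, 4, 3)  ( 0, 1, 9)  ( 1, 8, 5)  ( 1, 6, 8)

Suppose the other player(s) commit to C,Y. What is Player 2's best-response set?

u_2(P vs C,Y) = 4
u_2(Q vs C,Y) = 0
u_2(R vs C,Y) = 4
u_2(S vs C,Y) = 0
max payoff 4 at {P,R}

BR_2 = {P,R}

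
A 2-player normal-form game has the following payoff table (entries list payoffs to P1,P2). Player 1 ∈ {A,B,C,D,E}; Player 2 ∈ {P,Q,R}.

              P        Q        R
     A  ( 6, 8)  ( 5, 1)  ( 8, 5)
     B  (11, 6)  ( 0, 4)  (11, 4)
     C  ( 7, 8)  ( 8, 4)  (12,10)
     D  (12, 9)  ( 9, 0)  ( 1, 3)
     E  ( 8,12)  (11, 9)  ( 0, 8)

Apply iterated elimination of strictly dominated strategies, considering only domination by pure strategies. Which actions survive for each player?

IESDS → P1:{B,C,D} P2:{P,R}

P1 drop A (C beats it: P:7>6 Q:8>5 R:12>8)
P2 drop Q (P beats it: B:6>4 C:8>4 D:9>0 E:12>9)
P1 drop E (B beats it: P:11>8 R:11>0)
P1→{B,C,D} P2→{P,R}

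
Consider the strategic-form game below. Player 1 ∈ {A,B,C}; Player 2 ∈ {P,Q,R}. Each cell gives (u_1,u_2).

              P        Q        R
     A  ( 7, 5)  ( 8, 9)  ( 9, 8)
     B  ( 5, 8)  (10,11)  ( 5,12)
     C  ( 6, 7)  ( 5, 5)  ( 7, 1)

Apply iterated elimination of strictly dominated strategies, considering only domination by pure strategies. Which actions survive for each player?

P1 drop C (A beats it: P:7>6 Q:8>5 R:9>7)
P2 drop P (Q beats it: A:9>5 B:11>8)
P1→{A,B} P2→{Q,R}

Survivors P1:{A,B} P2:{Q,R}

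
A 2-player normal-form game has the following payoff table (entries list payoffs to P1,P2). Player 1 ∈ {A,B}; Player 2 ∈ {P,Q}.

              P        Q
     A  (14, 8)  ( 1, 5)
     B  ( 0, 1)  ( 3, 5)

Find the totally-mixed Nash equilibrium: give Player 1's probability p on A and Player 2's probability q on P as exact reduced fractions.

P1 indiff ⇒ q·14+(1-q)·1 = q·0+(1-q)·3 ⇒ q(14) = (1-q)(2) ⇒ q = 1/8
P2 indiff ⇒ p·8+(1-p)·1 = p·5+(1-p)·5 ⇒ p(3) = (1-p)(4) ⇒ p = 4/7

p=4/7, q=1/8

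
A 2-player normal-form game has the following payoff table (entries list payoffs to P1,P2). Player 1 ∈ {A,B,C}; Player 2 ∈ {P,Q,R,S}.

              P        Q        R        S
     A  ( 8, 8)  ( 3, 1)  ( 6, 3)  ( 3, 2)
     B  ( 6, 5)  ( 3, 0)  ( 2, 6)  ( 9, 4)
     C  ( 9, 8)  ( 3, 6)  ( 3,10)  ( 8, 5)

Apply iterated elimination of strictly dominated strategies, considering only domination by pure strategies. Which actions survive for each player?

Remaining: P1:{A,C} P2:{P,R}

P2 drop Q (P beats it: A:8>1 B:5>0 C:8>6)
P2 drop S (P beats it: A:8>2 B:5>4 C:8>5)
P1 drop B (A beats it: P:8>6 R:6>2)
P1→{A,C} P2→{P,R}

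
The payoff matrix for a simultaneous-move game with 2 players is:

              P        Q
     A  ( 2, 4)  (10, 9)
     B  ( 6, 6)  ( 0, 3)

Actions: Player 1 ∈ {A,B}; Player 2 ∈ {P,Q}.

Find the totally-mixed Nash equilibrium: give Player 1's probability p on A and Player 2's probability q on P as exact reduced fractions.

P1 indiff ⇒ q·2+(1-q)·10 = q·6+(1-q)·0 ⇒ q(-4) = (1-q)(-10) ⇒ q = 5/7
P2 indiff ⇒ p·4+(1-p)·6 = p·9+(1-p)·3 ⇒ p(-5) = (1-p)(-3) ⇒ p = 3/8

P1 mixes 3/8 on A; P2 mixes 5/7 on P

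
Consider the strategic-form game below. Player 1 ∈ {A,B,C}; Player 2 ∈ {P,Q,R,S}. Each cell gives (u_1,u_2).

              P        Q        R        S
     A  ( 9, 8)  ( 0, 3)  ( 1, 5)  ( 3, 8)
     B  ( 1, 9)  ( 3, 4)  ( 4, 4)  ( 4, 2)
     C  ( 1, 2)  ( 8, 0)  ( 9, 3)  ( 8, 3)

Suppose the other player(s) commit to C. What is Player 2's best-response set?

u_2(P vs C) = 2
u_2(Q vs C) = 0
u_2(R vs C) = 3
u_2(S vs C) = 3
max payoff 3 at {R,S}

P2 best: {R,S}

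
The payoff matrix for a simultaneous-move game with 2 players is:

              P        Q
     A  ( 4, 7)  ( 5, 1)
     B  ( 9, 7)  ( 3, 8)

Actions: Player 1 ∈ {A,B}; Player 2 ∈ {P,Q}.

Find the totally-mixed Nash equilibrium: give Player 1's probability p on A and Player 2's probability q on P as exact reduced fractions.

(p,q) = (1/7, 2/7)

P1 indiff ⇒ q·4+(1-q)·5 = q·9+(1-q)·3 ⇒ q(-5) = (1-q)(-2) ⇒ q = 2/7
P2 indiff ⇒ p·7+(1-p)·7 = p·1+(1-p)·8 ⇒ p(6) = (1-p)(1) ⇒ p = 1/7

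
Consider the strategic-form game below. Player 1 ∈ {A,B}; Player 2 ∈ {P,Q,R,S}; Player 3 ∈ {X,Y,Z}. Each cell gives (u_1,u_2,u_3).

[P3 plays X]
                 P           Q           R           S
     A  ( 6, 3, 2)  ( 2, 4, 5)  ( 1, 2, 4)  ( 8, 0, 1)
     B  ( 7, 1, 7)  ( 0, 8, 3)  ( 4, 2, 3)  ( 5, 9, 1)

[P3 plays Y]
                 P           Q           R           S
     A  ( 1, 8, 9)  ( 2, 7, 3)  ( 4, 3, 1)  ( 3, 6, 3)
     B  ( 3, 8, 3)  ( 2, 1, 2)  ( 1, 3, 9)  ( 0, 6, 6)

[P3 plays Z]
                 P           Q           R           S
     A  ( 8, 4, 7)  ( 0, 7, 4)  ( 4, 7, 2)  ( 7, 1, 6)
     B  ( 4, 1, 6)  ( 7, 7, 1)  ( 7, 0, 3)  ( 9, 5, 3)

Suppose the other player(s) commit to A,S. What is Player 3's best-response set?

P3 best: {Z}

u_3(X vs A,S) = 1
u_3(Y vs A,S) = 3
u_3(Z vs A,S) = 6
max payoff 6 at {Z}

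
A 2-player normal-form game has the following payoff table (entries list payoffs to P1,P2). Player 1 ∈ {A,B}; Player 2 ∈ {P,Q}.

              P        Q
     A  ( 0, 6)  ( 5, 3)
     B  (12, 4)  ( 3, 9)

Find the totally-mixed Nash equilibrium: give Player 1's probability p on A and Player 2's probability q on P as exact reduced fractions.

P1 indiff ⇒ q·0+(1-q)·5 = q·12+(1-q)·3 ⇒ q(-12) = (1-q)(-2) ⇒ q = 1/7
P2 indiff ⇒ p·6+(1-p)·4 = p·3+(1-p)·9 ⇒ p(3) = (1-p)(5) ⇒ p = 5/8

P1 mixes 5/8 on A; P2 mixes 1/7 on P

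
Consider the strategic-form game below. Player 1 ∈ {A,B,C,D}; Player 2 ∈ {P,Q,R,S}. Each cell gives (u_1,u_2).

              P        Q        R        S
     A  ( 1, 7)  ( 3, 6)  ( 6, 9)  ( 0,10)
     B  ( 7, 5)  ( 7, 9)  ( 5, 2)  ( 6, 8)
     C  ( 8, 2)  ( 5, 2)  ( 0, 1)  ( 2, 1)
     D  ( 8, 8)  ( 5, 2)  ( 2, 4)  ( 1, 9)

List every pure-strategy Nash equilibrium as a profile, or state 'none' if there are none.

Nash profiles: (B,Q), (C,P)

(A,P): not NE [P1→D gives 8>1; P2→S gives 10>7]
(A,Q): not NE [P1→B gives 7>3; P2→S gives 10>6]
(A,R): not NE [P2→S gives 10>9]
(A,S): not NE [P1→B gives 6>0]
(B,P): not NE [P1→D gives 8>7; P2→Q gives 9>5]
(B,Q): NE
(B,R): not NE [P1→A gives 6>5; P2→Q gives 9>2]
(B,S): not NE [P2→Q gives 9>8]
(C,P): NE
(C,Q): not NE [P1→B gives 7>5]
(C,R): not NE [P1→A gives 6>0; P2→Q gives 2>1]
(C,S): not NE [P1→B gives 6>2; P2→Q gives 2>1]
(D,P): not NE [P2→S gives 9>8]
(D,Q): not NE [P1→B gives 7>5; P2→S gives 9>2]
(D,R): not NE [P1→A gives 6>2; P2→S gives 9>4]
(D,S): not NE [P1→B gives 6>1]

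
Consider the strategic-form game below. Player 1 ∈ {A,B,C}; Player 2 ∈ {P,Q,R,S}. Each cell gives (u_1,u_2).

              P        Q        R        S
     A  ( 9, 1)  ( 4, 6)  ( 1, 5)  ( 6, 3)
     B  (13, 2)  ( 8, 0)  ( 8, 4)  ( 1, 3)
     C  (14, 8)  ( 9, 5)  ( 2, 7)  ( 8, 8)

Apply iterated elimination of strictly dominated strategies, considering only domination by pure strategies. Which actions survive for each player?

P1 drop A (C beats it: P:14>9 Q:9>4 R:2>1 S:8>6)
P2 drop Q (P beats it: B:2>0 C:8>5)
P1→{B,C} P2→{P,R,S}

IESDS → P1:{B,C} P2:{P,R,S}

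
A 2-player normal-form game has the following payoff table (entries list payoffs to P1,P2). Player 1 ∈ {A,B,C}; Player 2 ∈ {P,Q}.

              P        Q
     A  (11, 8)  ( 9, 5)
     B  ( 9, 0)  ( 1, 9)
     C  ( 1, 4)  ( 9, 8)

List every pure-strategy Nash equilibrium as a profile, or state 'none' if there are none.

NE set: (A,P), (C,Q)

(A,P): NE
(A,Q): not NE [P2→P gives 8>5]
(B,P): not NE [P1→A gives 11>9; P2→Q gives 9>0]
(B,Q): not NE [P1→C gives 9>1]
(C,P): not NE [P1→A gives 11>1; P2→Q gives 8>4]
(C,Q): NE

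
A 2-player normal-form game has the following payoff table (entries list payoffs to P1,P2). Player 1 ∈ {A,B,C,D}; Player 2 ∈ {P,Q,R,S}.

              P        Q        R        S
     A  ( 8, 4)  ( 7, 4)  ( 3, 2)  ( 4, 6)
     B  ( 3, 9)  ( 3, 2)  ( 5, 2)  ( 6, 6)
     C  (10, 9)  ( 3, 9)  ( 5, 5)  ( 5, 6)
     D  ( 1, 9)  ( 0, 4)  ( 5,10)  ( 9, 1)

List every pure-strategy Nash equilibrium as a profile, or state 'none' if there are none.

(A,P): not NE [P1→C gives 10>8; P2→S gives 6>4]
(A,Q): not NE [P2→S gives 6>4]
(A,R): not NE [P1→D gives 5>3; P2→S gives 6>2]
(A,S): not NE [P1→D gives 9>4]
(B,P): not NE [P1→C gives 10>3]
(B,Q): not NE [P1→A gives 7>3; P2→P gives 9>2]
(B,R): not NE [P2→P gives 9>2]
(B,S): not NE [P1→D gives 9>6; P2→P gives 9>6]
(C,P): NE
(C,Q): not NE [P1→A gives 7>3]
(C,R): not NE [P2→Q gives 9>5]
(C,S): not NE [P1→D gives 9>5; P2→Q gives 9>6]
(D,P): not NE [P1→C gives 10>1; P2→R gives 10>9]
(D,Q): not NE [P1→A gives 7>0; P2→R gives 10>4]
(D,R): NE
(D,S): not NE [P2→R gives 10>1]

PSNE = {(C,P), (D,R)}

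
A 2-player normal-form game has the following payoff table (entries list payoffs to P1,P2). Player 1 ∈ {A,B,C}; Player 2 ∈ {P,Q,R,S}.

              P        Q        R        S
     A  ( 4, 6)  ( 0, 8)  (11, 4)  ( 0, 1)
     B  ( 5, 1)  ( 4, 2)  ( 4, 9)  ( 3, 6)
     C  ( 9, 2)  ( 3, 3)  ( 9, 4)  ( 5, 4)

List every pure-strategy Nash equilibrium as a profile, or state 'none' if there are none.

(A,P): not NE [P1→C gives 9>4; P2→Q gives 8>6]
(A,Q): not NE [P1→B gives 4>0]
(A,R): not NE [P2→Q gives 8>4]
(A,S): not NE [P1→C gives 5>0; P2→Q gives 8>1]
(B,P): not NE [P1→C gives 9>5; P2→R gives 9>1]
(B,Q): not NE [P2→R gives 9>2]
(B,R): not NE [P1→A gives 11>4]
(B,S): not NE [P1→C gives 5>3; P2→R gives 9>6]
(C,P): not NE [P2→S gives 4>2]
(C,Q): not NE [P1→B gives 4>3; P2→S gives 4>3]
(C,R): not NE [P1→A gives 11>9]
(C,S): NE

NE set: (C,S)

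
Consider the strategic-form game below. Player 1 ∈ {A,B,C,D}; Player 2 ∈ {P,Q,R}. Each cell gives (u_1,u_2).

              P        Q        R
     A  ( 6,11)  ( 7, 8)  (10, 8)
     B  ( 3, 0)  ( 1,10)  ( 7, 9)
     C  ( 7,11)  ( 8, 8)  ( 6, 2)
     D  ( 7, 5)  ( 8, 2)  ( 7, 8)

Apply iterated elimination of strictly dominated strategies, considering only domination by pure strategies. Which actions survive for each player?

P1 drop B (A beats it: P:6>3 Q:7>1 R:10>7)
P2 drop Q (P beats it: A:11>8 C:11>8 D:5>2)
P1→{A,C,D} P2→{P,R}

IESDS → P1:{A,C,D} P2:{P,R}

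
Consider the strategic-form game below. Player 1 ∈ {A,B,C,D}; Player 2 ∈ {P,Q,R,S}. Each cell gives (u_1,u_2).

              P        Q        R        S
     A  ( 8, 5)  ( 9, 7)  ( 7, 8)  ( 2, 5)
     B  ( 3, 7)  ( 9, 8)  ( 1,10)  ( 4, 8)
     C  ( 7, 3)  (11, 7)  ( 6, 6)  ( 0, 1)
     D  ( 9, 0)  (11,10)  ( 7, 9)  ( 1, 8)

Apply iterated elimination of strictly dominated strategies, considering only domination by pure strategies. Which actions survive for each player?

IESDS → P1:{A,C,D} P2:{Q,R}

P2 drop P (Q beats it: A:7>5 B:8>7 C:7>3 D:10>0)
P2 drop S (R beats it: A:8>5 B:10>8 C:6>1 D:9>8)
P1 drop B (C beats it: Q:11>9 R:6>1)
P1→{A,C,D} P2→{Q,R}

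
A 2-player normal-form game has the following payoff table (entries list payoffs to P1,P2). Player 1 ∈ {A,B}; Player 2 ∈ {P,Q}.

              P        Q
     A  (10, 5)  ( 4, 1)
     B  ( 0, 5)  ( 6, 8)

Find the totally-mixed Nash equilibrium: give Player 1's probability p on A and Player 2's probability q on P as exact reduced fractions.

P1 indiff ⇒ q·10+(1-q)·4 = q·0+(1-q)·6 ⇒ q(10) = (1-q)(2) ⇒ q = 1/6
P2 indiff ⇒ p·5+(1-p)·5 = p·1+(1-p)·8 ⇒ p(4) = (1-p)(3) ⇒ p = 3/7

p=3/7, q=1/6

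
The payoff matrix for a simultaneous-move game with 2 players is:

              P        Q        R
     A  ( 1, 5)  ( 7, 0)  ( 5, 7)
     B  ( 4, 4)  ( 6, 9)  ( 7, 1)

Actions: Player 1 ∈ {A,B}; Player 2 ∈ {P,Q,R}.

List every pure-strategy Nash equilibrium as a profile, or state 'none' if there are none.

(A,P): not NE [P1→B gives 4>1; P2→R gives 7>5]
(A,Q): not NE [P2→R gives 7>0]
(A,R): not NE [P1→B gives 7>5]
(B,P): not NE [P2→Q gives 9>4]
(B,Q): not NE [P1→A gives 7>6]
(B,R): not NE [P2→Q gives 9>1]

No pure NE.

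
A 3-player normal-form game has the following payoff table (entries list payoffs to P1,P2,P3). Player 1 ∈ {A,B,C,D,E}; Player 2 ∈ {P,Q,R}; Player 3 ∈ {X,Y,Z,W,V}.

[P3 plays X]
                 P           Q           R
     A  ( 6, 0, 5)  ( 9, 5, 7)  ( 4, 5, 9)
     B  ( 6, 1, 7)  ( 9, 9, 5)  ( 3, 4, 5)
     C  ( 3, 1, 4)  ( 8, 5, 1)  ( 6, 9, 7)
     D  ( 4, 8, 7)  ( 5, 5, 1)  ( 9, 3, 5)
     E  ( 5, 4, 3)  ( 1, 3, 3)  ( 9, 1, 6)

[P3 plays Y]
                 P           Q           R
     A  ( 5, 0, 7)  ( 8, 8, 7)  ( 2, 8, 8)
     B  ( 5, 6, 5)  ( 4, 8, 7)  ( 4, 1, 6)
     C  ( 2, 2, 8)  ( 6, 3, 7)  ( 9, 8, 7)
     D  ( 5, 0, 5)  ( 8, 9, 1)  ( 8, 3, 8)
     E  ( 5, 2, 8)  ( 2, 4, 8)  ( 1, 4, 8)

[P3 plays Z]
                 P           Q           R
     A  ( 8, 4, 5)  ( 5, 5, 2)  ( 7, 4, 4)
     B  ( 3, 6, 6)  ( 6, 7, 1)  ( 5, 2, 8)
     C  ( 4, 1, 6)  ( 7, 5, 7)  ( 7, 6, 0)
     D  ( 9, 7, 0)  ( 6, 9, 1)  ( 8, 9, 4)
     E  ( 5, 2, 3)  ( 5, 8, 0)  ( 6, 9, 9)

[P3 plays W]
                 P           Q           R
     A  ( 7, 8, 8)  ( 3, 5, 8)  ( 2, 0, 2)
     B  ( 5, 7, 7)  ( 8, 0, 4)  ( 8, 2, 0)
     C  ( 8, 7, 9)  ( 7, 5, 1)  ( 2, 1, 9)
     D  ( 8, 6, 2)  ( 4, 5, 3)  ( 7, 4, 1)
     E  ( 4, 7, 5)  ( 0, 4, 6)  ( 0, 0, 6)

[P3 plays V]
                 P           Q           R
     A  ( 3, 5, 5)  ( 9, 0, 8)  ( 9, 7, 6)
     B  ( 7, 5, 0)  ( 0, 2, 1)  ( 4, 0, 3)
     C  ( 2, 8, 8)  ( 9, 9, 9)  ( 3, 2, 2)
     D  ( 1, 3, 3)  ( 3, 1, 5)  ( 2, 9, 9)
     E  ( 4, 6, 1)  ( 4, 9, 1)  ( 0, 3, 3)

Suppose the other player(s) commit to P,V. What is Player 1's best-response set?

BR_1 = {B}

u_1(A vs P,V) = 3
u_1(B vs P,V) = 7
u_1(C vs P,V) = 2
u_1(D vs P,V) = 1
u_1(E vs P,V) = 4
max payoff 7 at {B}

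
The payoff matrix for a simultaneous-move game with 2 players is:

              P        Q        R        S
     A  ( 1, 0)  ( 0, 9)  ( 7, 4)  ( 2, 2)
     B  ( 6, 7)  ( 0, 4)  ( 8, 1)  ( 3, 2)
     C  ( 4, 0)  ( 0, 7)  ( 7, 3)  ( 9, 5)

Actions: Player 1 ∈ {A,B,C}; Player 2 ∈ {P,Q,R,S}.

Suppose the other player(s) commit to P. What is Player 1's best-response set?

BR_1 = {B}

u_1(A vs P) = 1
u_1(B vs P) = 6
u_1(C vs P) = 4
max payoff 6 at {B}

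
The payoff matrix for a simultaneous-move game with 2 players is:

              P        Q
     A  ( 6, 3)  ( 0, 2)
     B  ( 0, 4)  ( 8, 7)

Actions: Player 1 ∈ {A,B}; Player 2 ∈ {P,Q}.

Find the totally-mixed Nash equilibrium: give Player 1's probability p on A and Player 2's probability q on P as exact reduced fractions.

P1 indiff ⇒ q·6+(1-q)·0 = q·0+(1-q)·8 ⇒ q(6) = (1-q)(8) ⇒ q = 4/7
P2 indiff ⇒ p·3+(1-p)·4 = p·2+(1-p)·7 ⇒ p(1) = (1-p)(3) ⇒ p = 3/4

P1 mixes 3/4 on A; P2 mixes 4/7 on P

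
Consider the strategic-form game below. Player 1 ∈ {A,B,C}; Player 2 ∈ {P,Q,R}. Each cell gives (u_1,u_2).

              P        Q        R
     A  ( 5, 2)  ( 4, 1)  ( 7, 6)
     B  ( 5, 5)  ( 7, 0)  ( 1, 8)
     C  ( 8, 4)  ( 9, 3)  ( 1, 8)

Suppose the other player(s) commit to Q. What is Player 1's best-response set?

u_1(A vs Q) = 4
u_1(B vs Q) = 7
u_1(C vs Q) = 9
max payoff 9 at {C}

P1 best: {C}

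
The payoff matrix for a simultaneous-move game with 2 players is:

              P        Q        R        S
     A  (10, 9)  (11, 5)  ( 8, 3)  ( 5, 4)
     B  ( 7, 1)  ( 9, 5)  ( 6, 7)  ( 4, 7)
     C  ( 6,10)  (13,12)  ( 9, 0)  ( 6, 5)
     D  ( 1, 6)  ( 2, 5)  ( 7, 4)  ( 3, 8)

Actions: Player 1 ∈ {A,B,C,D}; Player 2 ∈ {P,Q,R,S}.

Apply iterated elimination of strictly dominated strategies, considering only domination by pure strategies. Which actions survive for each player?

P1 drop B (A beats it: P:10>7 Q:11>9 R:8>6 S:5>4)
P1 drop D (A beats it: P:10>1 Q:11>2 R:8>7 S:5>3)
P2 drop R (P beats it: A:9>3 C:10>0)
P2 drop S (P beats it: A:9>4 C:10>5)
P1→{A,C} P2→{P,Q}

Remaining: P1:{A,C} P2:{P,Q}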